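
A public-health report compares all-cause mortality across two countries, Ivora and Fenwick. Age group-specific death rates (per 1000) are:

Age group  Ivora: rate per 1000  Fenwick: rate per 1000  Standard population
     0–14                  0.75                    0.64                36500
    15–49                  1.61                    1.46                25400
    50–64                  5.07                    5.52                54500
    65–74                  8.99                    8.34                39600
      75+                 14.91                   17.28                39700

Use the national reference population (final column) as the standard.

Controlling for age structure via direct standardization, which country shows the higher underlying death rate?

Fenwick

Standard total = 195700; weights = 0.1865, 0.1298, 0.2785, 0.2024, 0.2029.
Ivora: 0.1865×0.75 + 0.1298×1.61 + 0.2785×5.07 + 0.2024×8.99 + 0.2029×14.91 = 6.6046 per 1000.
Fenwick: 0.1865×0.64 + 0.1298×1.46 + 0.2785×5.52 + 0.2024×8.34 + 0.2029×17.28 = 7.0392 per 1000.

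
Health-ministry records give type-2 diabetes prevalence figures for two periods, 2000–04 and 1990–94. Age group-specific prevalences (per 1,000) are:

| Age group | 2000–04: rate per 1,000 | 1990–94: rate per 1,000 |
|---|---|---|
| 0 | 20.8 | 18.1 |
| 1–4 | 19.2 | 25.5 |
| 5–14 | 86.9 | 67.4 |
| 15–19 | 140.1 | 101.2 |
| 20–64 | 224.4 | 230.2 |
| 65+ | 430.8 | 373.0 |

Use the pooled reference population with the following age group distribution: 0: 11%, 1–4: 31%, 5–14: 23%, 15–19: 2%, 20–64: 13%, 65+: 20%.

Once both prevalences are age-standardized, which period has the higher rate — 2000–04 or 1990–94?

Standard weights: 0.11, 0.31, 0.23, 0.02, 0.13, 0.20.
2000–04: 0.1100×20.8 + 0.3100×19.2 + 0.2300×86.9 + 0.0200×140.1 + 0.1300×224.4 + 0.2000×430.8 = 146.3610 per 1,000.
1990–94: 0.1100×18.1 + 0.3100×25.5 + 0.2300×67.4 + 0.0200×101.2 + 0.1300×230.2 + 0.2000×373.0 = 131.9480 per 1,000.

2000–04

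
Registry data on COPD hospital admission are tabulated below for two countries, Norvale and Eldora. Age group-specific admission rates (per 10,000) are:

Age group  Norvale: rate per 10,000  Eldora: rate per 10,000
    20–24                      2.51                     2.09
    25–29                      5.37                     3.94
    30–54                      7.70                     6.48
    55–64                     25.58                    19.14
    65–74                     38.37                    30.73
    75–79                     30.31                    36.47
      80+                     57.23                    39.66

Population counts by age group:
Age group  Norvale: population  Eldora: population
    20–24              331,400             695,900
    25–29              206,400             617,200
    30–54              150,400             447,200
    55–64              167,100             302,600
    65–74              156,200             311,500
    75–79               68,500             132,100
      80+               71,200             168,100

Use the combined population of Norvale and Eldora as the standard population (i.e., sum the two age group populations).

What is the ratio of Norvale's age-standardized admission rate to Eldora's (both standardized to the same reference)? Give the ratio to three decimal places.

1.241

Combined standard total = 3,825,800; weights = 0.2685, 0.2153, 0.1562, 0.1228, 0.1222, 0.0524, 0.0625.
Norvale: 0.2685×2.51 + 0.2153×5.37 + 0.1562×7.70 + 0.1228×25.58 + 0.1222×38.37 + 0.0524×30.31 + 0.0625×57.23 = 16.0329 per 10,000.
Eldora: 0.2685×2.09 + 0.2153×3.94 + 0.1562×6.48 + 0.1228×19.14 + 0.1222×30.73 + 0.0524×36.47 + 0.0625×39.66 = 12.9211 per 10,000.
Ratio = 16.0329 ÷ 12.9211 = 1.24083.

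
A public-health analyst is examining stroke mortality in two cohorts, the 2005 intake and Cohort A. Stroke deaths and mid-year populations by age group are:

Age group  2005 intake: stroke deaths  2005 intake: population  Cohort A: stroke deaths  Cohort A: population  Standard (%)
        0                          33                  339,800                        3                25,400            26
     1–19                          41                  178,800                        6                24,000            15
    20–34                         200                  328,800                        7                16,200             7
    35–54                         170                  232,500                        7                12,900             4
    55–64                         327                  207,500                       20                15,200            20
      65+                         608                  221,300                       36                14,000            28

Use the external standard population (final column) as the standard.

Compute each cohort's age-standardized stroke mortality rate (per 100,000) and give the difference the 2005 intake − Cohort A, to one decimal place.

11.3

Age-specific rates per 100,000 for the 2005 intake: 9.71, 22.93, 60.83, 73.12, 157.59, 274.74.
For Cohort A: 11.81, 25.00, 43.21, 54.26, 131.58, 257.14.
Standard weights: 0.26, 0.15, 0.07, 0.04, 0.20, 0.28.
The 2005 intake: 0.2600×9.71 + 0.1500×22.93 + 0.0700×60.83 + 0.0400×73.12 + 0.2000×157.59 + 0.2800×274.74 = 121.5926 per 100,000.
Cohort A: 0.2600×11.81 + 0.1500×25.00 + 0.0700×43.21 + 0.0400×54.26 + 0.2000×131.58 + 0.2800×257.14 = 110.3319 per 100,000.
Difference = 121.5926 − 110.3319 = 11.2607.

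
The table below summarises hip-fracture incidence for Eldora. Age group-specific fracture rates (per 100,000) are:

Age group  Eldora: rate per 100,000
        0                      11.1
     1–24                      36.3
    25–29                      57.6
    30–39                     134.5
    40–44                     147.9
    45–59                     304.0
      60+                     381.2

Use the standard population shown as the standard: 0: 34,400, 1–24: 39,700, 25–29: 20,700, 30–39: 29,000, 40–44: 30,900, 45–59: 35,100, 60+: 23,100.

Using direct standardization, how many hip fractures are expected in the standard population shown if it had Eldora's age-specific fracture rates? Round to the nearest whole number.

Expected hip fractures = Σ (standard pop × age-specific rate ÷ 100,000)
= 34,400×11.1/100,000 + 39,700×36.3/100,000 + 20,700×57.6/100,000 + 29,000×134.5/100,000 + 30,900×147.9/100,000 + 35,100×304.0/100,000 + 23,100×381.2/100,000
= 3.82 + 14.41 + 11.92 + 39.01 + 45.70 + 106.70 + 88.06 = 309.62.

310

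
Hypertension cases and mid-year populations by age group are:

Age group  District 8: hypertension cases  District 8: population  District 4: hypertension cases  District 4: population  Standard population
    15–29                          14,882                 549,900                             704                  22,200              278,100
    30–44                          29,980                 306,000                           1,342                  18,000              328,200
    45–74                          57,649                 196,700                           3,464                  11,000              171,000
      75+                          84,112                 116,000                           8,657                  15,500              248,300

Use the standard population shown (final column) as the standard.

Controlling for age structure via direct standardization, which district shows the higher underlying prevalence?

Age-specific rates per 1,000 for District 8: 27.063, 97.974, 293.081, 725.103.
For District 4: 31.712, 74.556, 314.909, 558.516.
Standard total = 1,025,600; weights = 0.2712, 0.3200, 0.1667, 0.2421.
District 8: 0.2712×27.063 + 0.3200×97.974 + 0.1667×293.081 + 0.2421×725.103 = 263.1058 per 1,000.
District 4: 0.2712×31.712 + 0.3200×74.556 + 0.1667×314.909 + 0.2421×558.516 = 220.1805 per 1,000.
The crude rates (159.70 vs 212.40) would put District 4 higher, but that reflects its age composition; once standardized to a common age structure, District 8 has the higher underlying rate.

District 8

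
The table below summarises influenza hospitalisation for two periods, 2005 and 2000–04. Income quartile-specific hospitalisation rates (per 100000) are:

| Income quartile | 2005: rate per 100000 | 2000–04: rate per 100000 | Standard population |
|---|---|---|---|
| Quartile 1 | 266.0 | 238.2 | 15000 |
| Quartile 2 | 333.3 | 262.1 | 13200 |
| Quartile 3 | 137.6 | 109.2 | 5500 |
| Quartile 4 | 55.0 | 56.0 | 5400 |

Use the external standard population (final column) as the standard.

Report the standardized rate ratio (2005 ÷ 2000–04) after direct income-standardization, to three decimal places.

Standard total = 39100; weights = 0.3836, 0.3376, 0.1407, 0.1381.
2005: 0.3836×266.0 + 0.3376×333.3 + 0.1407×137.6 + 0.1381×55.0 = 241.5182 per 100000.
2000–04: 0.3836×238.2 + 0.3376×262.1 + 0.1407×109.2 + 0.1381×56.0 = 202.9596 per 100000.
Ratio = 241.5182 ÷ 202.9596 = 1.18998.

1.190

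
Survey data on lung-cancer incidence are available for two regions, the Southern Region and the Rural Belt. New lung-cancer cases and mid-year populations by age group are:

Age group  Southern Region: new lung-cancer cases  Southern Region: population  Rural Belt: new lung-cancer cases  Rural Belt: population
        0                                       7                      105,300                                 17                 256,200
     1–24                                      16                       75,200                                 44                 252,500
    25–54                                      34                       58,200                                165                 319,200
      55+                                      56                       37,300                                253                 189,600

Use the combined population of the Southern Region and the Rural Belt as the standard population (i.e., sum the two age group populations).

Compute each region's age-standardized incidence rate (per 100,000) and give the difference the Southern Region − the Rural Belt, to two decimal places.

5.87

Age-specific rates per 100,000 for the Southern Region: 6.65, 21.28, 58.42, 150.13.
For the Rural Belt: 6.64, 17.43, 51.69, 133.44.
Combined standard total = 1,293,500; weights = 0.2795, 0.2533, 0.2918, 0.1754.
The Southern Region: 0.2795×6.65 + 0.2533×21.28 + 0.2918×58.42 + 0.1754×150.13 = 50.6288 per 100,000.
The Rural Belt: 0.2795×6.64 + 0.2533×17.43 + 0.2918×51.69 + 0.1754×133.44 = 44.7583 per 100,000.
Difference = 50.6288 − 44.7583 = 5.8705.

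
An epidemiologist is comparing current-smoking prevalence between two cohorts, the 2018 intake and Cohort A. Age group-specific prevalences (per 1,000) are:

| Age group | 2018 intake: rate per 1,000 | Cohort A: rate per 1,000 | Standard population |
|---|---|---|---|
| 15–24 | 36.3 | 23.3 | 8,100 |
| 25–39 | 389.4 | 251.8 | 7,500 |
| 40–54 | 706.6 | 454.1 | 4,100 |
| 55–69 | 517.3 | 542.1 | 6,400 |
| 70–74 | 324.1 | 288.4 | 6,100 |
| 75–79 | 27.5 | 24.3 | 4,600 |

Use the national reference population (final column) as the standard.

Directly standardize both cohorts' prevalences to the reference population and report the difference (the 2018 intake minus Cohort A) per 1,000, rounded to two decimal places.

Standard total = 36,800; weights = 0.2201, 0.2038, 0.1114, 0.1739, 0.1658, 0.1250.
The 2018 intake: 0.2201×36.3 + 0.2038×389.4 + 0.1114×706.6 + 0.1739×517.3 + 0.1658×324.1 + 0.1250×27.5 = 313.2016 per 1,000.
Cohort A: 0.2201×23.3 + 0.2038×251.8 + 0.1114×454.1 + 0.1739×542.1 + 0.1658×288.4 + 0.1250×24.3 = 252.1603 per 1,000.
Difference = 313.2016 − 252.1603 = 61.0413.

61.04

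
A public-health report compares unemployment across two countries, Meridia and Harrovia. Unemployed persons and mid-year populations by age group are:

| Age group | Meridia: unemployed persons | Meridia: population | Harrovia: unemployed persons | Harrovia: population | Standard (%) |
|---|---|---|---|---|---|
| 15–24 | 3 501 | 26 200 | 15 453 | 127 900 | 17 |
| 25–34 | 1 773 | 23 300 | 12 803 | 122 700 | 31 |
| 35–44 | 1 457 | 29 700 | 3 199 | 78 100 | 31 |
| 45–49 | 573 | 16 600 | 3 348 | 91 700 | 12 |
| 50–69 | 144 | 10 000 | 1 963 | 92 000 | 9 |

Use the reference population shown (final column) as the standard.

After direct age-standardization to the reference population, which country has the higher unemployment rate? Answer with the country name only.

Age-specific rates per 1 000 for Meridia: 133.626, 76.094, 49.057, 34.518, 14.400.
For Harrovia: 120.821, 104.344, 40.960, 36.510, 21.337.
Standard weights: 0.17, 0.31, 0.31, 0.12, 0.09.
Meridia: 0.1700×133.626 + 0.3100×76.094 + 0.3100×49.057 + 0.1200×34.518 + 0.0900×14.400 = 66.9516 per 1 000.
Harrovia: 0.1700×120.821 + 0.3100×104.344 + 0.3100×40.960 + 0.1200×36.510 + 0.0900×21.337 = 71.8854 per 1 000.

Harrovia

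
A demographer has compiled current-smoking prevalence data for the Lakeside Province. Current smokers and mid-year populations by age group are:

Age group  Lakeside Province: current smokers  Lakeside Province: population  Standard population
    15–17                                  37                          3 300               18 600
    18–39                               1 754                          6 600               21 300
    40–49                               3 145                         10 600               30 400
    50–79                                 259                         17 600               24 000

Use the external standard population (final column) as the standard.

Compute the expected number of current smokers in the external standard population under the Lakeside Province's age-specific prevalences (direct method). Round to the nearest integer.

15242

Age-specific rates per 1 000 for the Lakeside Province: 11.212, 265.758, 296.698, 14.716.
Expected current smokers = Σ (standard pop × age-specific rate ÷ 1 000)
= 18 600×11.212/1 000 + 21 300×265.758/1 000 + 30 400×296.698/1 000 + 24 000×14.716/1 000
= 208.55 + 5660.64 + 9019.62 + 353.18 = 15241.99.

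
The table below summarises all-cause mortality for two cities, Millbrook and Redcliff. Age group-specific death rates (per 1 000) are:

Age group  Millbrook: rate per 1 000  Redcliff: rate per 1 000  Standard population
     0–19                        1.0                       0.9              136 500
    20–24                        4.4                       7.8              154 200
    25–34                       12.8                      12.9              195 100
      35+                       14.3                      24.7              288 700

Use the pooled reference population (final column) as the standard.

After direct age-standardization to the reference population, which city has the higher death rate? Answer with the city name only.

Standard total = 774 500; weights = 0.1762, 0.1991, 0.2519, 0.3728.
Millbrook: 0.1762×1.0 + 0.1991×4.4 + 0.2519×12.8 + 0.3728×14.3 = 9.6071 per 1 000.
Redcliff: 0.1762×0.9 + 0.1991×7.8 + 0.2519×12.9 + 0.3728×24.7 = 14.1682 per 1 000.

Redcliff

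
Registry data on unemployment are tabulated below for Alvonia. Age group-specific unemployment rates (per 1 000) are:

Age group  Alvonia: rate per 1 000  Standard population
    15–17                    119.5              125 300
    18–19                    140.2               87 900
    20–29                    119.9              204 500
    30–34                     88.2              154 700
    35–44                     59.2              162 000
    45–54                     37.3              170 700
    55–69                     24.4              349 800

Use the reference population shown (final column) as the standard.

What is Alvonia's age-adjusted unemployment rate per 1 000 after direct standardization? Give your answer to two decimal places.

Standard total = 1 254 900; weights = 0.0998, 0.0700, 0.1630, 0.1233, 0.1291, 0.1360, 0.2787.
Standardized rate: 0.0998×119.5 + 0.0700×140.2 + 0.1630×119.9 + 0.1233×88.2 + 0.1291×59.2 + 0.1360×37.3 + 0.2787×24.4 = 71.6819 per 1 000.

71.68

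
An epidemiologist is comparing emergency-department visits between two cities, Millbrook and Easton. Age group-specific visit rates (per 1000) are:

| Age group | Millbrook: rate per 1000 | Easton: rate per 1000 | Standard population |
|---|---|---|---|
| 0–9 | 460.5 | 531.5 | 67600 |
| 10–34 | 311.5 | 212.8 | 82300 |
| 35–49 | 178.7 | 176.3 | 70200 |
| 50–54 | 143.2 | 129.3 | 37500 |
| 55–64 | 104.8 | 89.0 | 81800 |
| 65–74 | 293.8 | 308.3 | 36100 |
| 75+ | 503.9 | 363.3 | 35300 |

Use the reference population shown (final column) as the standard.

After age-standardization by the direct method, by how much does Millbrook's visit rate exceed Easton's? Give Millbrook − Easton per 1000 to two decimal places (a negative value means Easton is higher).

23.72

Standard total = 410800; weights = 0.1646, 0.2003, 0.1709, 0.0913, 0.1991, 0.0879, 0.0859.
Millbrook: 0.1646×460.5 + 0.2003×311.5 + 0.1709×178.7 + 0.0913×143.2 + 0.1991×104.8 + 0.0879×293.8 + 0.0859×503.9 = 271.7806 per 1000.
Easton: 0.1646×531.5 + 0.2003×212.8 + 0.1709×176.3 + 0.0913×129.3 + 0.1991×89.0 + 0.0879×308.3 + 0.0859×363.3 = 248.0579 per 1000.
Difference = 271.7806 − 248.0579 = 23.7228.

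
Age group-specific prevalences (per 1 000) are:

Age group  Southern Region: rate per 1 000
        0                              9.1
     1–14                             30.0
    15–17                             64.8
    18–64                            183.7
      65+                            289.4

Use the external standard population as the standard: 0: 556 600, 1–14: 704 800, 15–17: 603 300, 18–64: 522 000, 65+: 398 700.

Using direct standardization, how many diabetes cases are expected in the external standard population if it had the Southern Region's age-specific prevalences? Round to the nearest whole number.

Expected diabetes cases = Σ (standard pop × age-specific rate ÷ 1 000)
= 556 600×9.1/1 000 + 704 800×30.0/1 000 + 603 300×64.8/1 000 + 522 000×183.7/1 000 + 398 700×289.4/1 000
= 5065.06 + 21144.00 + 39093.84 + 95891.40 + 115383.78 = 276578.08.

276578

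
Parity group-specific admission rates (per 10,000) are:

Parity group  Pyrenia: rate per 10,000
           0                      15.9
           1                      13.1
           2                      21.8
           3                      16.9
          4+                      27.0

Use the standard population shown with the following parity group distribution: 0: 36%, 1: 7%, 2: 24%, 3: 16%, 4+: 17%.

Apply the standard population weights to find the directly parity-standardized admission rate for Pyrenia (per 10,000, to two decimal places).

Standard weights: 0.36, 0.07, 0.24, 0.16, 0.17.
Standardized rate: 0.3600×15.9 + 0.0700×13.1 + 0.2400×21.8 + 0.1600×16.9 + 0.1700×27.0 = 19.1670 per 10,000.

19.17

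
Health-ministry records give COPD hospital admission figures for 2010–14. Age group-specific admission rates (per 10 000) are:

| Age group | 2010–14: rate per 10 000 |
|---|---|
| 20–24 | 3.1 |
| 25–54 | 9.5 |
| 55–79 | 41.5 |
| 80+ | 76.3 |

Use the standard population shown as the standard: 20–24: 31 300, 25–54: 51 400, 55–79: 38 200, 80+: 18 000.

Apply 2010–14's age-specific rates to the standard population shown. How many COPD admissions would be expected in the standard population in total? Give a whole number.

Expected COPD admissions = Σ (standard pop × age-specific rate ÷ 10 000)
= 31 300×3.1/10 000 + 51 400×9.5/10 000 + 38 200×41.5/10 000 + 18 000×76.3/10 000
= 9.70 + 48.83 + 158.53 + 137.34 = 354.40.

354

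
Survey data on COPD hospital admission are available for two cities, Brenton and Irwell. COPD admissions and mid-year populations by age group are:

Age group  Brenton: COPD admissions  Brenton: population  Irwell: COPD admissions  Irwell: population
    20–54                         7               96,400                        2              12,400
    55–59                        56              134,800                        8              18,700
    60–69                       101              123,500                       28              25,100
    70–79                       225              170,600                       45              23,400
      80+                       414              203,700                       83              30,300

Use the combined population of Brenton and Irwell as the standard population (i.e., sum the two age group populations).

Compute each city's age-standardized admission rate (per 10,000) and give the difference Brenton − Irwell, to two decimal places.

Age-specific rates per 10,000 for Brenton: 0.73, 4.15, 8.18, 13.19, 20.32.
For Irwell: 1.61, 4.28, 11.16, 19.23, 27.39.
Combined standard total = 838,900; weights = 0.1297, 0.1830, 0.1771, 0.2313, 0.2789.
Brenton: 0.1297×0.73 + 0.1830×4.15 + 0.1771×8.18 + 0.2313×13.19 + 0.2789×20.32 = 11.0220 per 10,000.
Irwell: 0.1297×1.61 + 0.1830×4.28 + 0.1771×11.16 + 0.2313×19.23 + 0.2789×27.39 = 15.0561 per 10,000.
Difference = 11.0220 − 15.0561 = -4.0340.

-4.03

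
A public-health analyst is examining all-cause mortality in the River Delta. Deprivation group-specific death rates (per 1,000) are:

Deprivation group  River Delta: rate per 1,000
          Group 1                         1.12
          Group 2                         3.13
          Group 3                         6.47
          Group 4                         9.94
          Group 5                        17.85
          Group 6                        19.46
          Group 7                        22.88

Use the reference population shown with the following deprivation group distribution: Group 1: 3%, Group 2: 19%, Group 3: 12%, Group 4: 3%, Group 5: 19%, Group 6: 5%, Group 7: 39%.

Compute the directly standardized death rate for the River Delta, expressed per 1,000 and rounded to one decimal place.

Standard weights: 0.03, 0.19, 0.12, 0.03, 0.19, 0.05, 0.39.
Standardized rate: 0.0300×1.12 + 0.1900×3.13 + 0.1200×6.47 + 0.0300×9.94 + 0.1900×17.85 + 0.0500×19.46 + 0.3900×22.88 = 14.9906 per 1,000.

15.0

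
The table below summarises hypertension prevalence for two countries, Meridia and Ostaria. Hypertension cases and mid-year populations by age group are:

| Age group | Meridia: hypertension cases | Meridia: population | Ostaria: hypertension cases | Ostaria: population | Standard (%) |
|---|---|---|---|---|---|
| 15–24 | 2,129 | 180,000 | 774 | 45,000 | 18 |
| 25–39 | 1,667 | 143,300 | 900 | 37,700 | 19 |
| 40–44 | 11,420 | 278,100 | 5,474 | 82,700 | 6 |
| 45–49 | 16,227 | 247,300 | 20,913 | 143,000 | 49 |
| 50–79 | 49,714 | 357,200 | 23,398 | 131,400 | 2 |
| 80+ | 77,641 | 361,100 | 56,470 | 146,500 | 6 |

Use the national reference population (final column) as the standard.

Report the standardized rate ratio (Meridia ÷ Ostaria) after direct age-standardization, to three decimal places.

0.497

Age-specific rates per 1,000 for Meridia: 11.828, 11.633, 41.064, 65.617, 139.177, 215.012.
For Ostaria: 17.200, 23.873, 66.191, 146.245, 178.067, 385.461.
Standard weights: 0.18, 0.19, 0.06, 0.49, 0.02, 0.06.
Meridia: 0.1800×11.828 + 0.1900×11.633 + 0.0600×41.064 + 0.4900×65.617 + 0.0200×139.177 + 0.0600×215.012 = 54.6396 per 1,000.
Ostaria: 0.1800×17.200 + 0.1900×23.873 + 0.0600×66.191 + 0.4900×146.245 + 0.0200×178.067 + 0.0600×385.461 = 109.9522 per 1,000.
Ratio = 54.6396 ÷ 109.9522 = 0.49694.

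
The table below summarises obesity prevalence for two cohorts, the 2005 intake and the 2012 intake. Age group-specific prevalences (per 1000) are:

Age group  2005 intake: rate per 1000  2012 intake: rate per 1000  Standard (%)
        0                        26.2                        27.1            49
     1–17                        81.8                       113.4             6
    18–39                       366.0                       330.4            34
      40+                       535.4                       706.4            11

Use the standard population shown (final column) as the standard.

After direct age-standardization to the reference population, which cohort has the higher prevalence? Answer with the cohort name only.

2012 intake

Standard weights: 0.49, 0.06, 0.34, 0.11.
The 2005 intake: 0.4900×26.2 + 0.0600×81.8 + 0.3400×366.0 + 0.1100×535.4 = 201.0800 per 1000.
The 2012 intake: 0.4900×27.1 + 0.0600×113.4 + 0.3400×330.4 + 0.1100×706.4 = 210.1230 per 1000.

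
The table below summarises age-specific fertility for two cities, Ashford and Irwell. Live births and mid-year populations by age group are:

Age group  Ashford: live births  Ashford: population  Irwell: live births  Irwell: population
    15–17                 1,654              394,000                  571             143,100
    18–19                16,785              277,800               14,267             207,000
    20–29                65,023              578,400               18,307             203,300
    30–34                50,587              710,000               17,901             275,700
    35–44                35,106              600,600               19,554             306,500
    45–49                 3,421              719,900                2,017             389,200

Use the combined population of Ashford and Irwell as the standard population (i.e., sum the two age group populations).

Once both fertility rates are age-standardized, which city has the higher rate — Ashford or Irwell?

Ashford

Age-specific rates per 1,000 for Ashford: 4.198, 60.421, 112.419, 71.249, 58.452, 4.752.
For Irwell: 3.990, 68.923, 90.049, 64.929, 63.798, 5.182.
Combined standard total = 4,805,500; weights = 0.1118, 0.1009, 0.1627, 0.2051, 0.1888, 0.2308.
Ashford: 0.1118×4.198 + 0.1009×60.421 + 0.1627×112.419 + 0.2051×71.249 + 0.1888×58.452 + 0.2308×4.752 = 51.5965 per 1,000.
Irwell: 0.1118×3.990 + 0.1009×68.923 + 0.1627×90.049 + 0.2051×64.929 + 0.1888×63.798 + 0.2308×5.182 = 48.6043 per 1,000.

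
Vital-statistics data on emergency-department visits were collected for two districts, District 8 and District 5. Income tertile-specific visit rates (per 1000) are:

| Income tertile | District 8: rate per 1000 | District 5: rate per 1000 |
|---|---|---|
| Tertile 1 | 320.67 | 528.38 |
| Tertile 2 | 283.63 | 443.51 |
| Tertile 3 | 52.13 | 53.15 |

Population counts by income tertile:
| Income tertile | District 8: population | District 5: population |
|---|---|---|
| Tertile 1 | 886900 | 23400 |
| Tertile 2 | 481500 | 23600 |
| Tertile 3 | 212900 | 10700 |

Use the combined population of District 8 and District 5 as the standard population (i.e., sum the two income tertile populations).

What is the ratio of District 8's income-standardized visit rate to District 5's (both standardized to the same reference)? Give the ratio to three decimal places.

0.623

Combined standard total = 1639000; weights = 0.5554, 0.3082, 0.1364.
District 8: 0.5554×320.67 + 0.3082×283.63 + 0.1364×52.13 = 272.6197 per 1000.
District 5: 0.5554×528.38 + 0.3082×443.51 + 0.1364×53.15 = 437.3920 per 1000.
Ratio = 272.6197 ÷ 437.3920 = 0.62328.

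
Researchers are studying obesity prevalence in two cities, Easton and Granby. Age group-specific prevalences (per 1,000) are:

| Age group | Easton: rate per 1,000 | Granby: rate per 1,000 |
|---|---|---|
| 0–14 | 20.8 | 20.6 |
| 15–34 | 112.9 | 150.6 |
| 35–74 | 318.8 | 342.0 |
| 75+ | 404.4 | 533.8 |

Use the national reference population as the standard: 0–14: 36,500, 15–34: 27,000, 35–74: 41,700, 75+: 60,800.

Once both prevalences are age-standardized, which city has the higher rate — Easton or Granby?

Granby

Standard total = 166,000; weights = 0.2199, 0.1627, 0.2512, 0.3663.
Easton: 0.2199×20.8 + 0.1627×112.9 + 0.2512×318.8 + 0.3663×404.4 = 251.1384 per 1,000.
Granby: 0.2199×20.6 + 0.1627×150.6 + 0.2512×342.0 + 0.3663×533.8 = 310.4490 per 1,000.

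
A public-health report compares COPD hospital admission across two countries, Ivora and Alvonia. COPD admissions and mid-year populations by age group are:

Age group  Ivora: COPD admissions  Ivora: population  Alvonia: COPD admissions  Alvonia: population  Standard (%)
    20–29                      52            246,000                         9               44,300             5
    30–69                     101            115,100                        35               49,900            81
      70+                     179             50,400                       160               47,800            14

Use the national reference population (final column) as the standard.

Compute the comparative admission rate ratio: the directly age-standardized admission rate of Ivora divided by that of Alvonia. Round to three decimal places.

Age-specific rates per 10,000 for Ivora: 2.11, 8.77, 35.52.
For Alvonia: 2.03, 7.01, 33.47.
Standard weights: 0.05, 0.81, 0.14.
Ivora: 0.0500×2.11 + 0.8100×8.77 + 0.1400×35.52 = 12.1856 per 10,000.
Alvonia: 0.0500×2.03 + 0.8100×7.01 + 0.1400×33.47 = 10.4691 per 10,000.
Ratio = 12.1856 ÷ 10.4691 = 1.16396.

1.164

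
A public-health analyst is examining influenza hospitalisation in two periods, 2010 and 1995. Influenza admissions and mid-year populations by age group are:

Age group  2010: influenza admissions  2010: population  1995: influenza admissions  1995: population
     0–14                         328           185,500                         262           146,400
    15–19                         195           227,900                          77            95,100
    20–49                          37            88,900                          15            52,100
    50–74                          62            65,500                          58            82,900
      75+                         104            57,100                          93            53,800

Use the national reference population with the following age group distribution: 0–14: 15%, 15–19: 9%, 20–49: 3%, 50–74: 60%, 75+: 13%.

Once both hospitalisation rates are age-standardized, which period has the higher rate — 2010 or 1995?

2010

Age-specific rates per 100,000 for 2010: 176.82, 85.56, 41.62, 94.66, 182.14.
For 1995: 178.96, 80.97, 28.79, 69.96, 172.86.
Standard weights: 0.15, 0.09, 0.03, 0.60, 0.13.
2010: 0.1500×176.82 + 0.0900×85.56 + 0.0300×41.62 + 0.6000×94.66 + 0.1300×182.14 = 115.9439 per 100,000.
1995: 0.1500×178.96 + 0.0900×80.97 + 0.0300×28.79 + 0.6000×69.96 + 0.1300×172.86 = 99.4455 per 100,000.
The crude rates (116.18 vs 117.36) would put 1995 higher, but that reflects its age composition; once standardized to a common age structure, 2010 has the higher underlying rate.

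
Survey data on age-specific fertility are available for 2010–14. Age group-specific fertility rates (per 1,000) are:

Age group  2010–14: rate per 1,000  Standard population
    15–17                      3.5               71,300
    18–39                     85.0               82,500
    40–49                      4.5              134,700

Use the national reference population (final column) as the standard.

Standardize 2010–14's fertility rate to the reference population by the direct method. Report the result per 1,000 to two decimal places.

27.27

Standard total = 288,500; weights = 0.2471, 0.2860, 0.4669.
Standardized rate: 0.2471×3.5 + 0.2860×85.0 + 0.4669×4.5 = 27.2728 per 1,000.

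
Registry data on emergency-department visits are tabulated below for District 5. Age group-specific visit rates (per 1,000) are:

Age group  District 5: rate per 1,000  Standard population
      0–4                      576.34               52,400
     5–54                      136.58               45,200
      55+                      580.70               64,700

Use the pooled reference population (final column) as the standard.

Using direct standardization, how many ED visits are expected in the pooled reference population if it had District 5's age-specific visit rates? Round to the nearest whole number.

73945

Expected ED visits = Σ (standard pop × age-specific rate ÷ 1,000)
= 52,400×576.34/1,000 + 45,200×136.58/1,000 + 64,700×580.70/1,000
= 30200.22 + 6173.42 + 37571.29 = 73944.92.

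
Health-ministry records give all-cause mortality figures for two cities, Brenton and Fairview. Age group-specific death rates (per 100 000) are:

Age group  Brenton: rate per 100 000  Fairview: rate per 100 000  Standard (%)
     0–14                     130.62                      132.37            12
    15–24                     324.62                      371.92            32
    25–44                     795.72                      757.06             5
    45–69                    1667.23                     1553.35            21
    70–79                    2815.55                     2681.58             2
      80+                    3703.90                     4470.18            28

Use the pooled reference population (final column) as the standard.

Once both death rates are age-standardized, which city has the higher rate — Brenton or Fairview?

Fairview

Standard weights: 0.12, 0.32, 0.05, 0.21, 0.02, 0.28.
Brenton: 0.1200×130.62 + 0.3200×324.62 + 0.0500×795.72 + 0.2100×1667.23 + 0.0200×2815.55 + 0.2800×3703.90 = 1602.8601 per 100 000.
Fairview: 0.1200×132.37 + 0.3200×371.92 + 0.0500×757.06 + 0.2100×1553.35 + 0.0200×2681.58 + 0.2800×4470.18 = 1804.2373 per 100 000.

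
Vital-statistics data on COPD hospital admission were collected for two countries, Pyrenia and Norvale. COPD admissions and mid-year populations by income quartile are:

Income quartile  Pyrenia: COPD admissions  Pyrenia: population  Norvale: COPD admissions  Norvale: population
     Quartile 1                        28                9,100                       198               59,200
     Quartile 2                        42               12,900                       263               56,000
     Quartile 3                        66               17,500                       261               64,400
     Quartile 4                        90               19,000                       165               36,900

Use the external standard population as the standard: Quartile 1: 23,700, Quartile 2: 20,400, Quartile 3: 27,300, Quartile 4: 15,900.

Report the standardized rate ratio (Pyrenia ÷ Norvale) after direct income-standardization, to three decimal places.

Income-specific rates per 10,000 for Pyrenia: 30.77, 32.56, 37.71, 47.37.
For Norvale: 33.45, 46.96, 40.53, 44.72.
Standard total = 87,300; weights = 0.2715, 0.2337, 0.3127, 0.1821.
Pyrenia: 0.2715×30.77 + 0.2337×32.56 + 0.3127×37.71 + 0.1821×47.37 = 36.3823 per 10,000.
Norvale: 0.2715×33.45 + 0.2337×46.96 + 0.3127×40.53 + 0.1821×44.72 = 40.8720 per 10,000.
Ratio = 36.3823 ÷ 40.8720 = 0.89015.

0.890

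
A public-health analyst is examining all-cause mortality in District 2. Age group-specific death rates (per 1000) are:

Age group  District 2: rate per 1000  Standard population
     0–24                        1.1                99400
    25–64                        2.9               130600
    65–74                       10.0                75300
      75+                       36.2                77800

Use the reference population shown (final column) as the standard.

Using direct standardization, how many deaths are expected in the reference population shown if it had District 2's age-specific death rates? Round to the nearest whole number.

4057

Expected deaths = Σ (standard pop × age-specific rate ÷ 1000)
= 99400×1.1/1000 + 130600×2.9/1000 + 75300×10.0/1000 + 77800×36.2/1000
= 109.34 + 378.74 + 753.00 + 2816.36 = 4057.44.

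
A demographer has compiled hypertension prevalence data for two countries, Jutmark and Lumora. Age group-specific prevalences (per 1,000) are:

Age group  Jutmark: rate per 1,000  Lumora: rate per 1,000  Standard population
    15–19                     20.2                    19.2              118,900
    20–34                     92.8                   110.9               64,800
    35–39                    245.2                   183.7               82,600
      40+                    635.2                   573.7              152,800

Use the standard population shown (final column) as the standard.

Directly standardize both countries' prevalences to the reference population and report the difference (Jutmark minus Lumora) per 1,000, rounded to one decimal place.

32.0

Standard total = 419,100; weights = 0.2837, 0.1546, 0.1971, 0.3646.
Jutmark: 0.2837×20.2 + 0.1546×92.8 + 0.1971×245.2 + 0.3646×635.2 = 299.9936 per 1,000.
Lumora: 0.2837×19.2 + 0.1546×110.9 + 0.1971×183.7 + 0.3646×573.7 = 267.9651 per 1,000.
Difference = 299.9936 − 267.9651 = 32.0284.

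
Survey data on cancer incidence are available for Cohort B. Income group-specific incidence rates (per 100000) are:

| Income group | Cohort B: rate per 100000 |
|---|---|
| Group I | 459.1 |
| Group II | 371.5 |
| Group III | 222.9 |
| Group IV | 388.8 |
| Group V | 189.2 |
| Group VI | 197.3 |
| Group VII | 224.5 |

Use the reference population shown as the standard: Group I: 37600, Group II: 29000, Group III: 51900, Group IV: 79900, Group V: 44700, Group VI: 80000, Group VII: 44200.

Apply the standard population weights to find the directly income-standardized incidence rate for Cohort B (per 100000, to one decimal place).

285.4

Standard total = 367300; weights = 0.1024, 0.0790, 0.1413, 0.2175, 0.1217, 0.2178, 0.1203.
Standardized rate: 0.1024×459.1 + 0.0790×371.5 + 0.1413×222.9 + 0.2175×388.8 + 0.1217×189.2 + 0.2178×197.3 + 0.1203×224.5 = 285.4164 per 100000.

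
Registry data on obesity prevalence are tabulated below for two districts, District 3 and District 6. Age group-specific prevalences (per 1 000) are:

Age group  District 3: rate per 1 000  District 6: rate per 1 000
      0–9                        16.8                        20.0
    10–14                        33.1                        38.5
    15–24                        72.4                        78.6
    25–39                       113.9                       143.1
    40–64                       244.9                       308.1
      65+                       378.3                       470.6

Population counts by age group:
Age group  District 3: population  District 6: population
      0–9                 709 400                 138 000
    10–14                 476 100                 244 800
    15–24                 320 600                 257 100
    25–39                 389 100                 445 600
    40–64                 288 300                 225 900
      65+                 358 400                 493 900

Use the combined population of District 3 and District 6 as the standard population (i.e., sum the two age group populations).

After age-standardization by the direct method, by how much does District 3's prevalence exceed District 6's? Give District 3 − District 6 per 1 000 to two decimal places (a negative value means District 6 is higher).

Combined standard total = 4 347 200; weights = 0.1949, 0.1658, 0.1329, 0.1920, 0.1183, 0.1961.
District 3: 0.1949×16.8 + 0.1658×33.1 + 0.1329×72.4 + 0.1920×113.9 + 0.1183×244.9 + 0.1961×378.3 = 143.3908 per 1 000.
District 6: 0.1949×20.0 + 0.1658×38.5 + 0.1329×78.6 + 0.1920×143.1 + 0.1183×308.1 + 0.1961×470.6 = 176.9122 per 1 000.
Difference = 143.3908 − 176.9122 = -33.5214.

-33.52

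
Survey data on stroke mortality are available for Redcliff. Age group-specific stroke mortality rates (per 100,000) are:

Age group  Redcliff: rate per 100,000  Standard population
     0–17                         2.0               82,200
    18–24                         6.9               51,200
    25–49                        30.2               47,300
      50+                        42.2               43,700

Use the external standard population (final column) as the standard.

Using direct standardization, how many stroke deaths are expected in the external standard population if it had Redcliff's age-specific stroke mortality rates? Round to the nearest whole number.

38

Expected stroke deaths = Σ (standard pop × age-specific rate ÷ 100,000)
= 82,200×2.0/100,000 + 51,200×6.9/100,000 + 47,300×30.2/100,000 + 43,700×42.2/100,000
= 1.64 + 3.53 + 14.28 + 18.44 = 37.90.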